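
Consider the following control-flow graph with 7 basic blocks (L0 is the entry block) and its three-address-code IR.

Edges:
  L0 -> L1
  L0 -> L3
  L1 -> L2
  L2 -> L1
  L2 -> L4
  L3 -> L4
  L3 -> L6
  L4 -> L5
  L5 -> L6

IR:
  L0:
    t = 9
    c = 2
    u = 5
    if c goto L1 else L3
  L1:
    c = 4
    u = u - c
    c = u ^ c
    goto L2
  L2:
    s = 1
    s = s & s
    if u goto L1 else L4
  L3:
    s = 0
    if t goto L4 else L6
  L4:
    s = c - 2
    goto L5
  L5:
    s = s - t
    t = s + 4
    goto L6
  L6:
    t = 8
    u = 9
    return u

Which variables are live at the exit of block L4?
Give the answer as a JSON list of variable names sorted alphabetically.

Answer: ["s", "t"]

Derivation:
Per-block:
  L0 def {c,t,u} use ∅
  L1 def {c,u} use {u}
  L2 def {s} use {u}
  L3 def {s} use {t}
  L4 def {s} use {c}
  L5 def {s,t} use {s,t}
  L6 def {t,u} use ∅

Liveness:
  L0 li=∅ lo={c,t,u}
  L1 li={t,u} lo={c,t,u}
  L2 li={c,t,u} lo={c,t,u}
  L3 li={c,t} lo={c,t}
  L4 li={c,t} lo={s,t}
  L5 li={s,t} lo=∅
  L6 li=∅ lo=∅

live-out(L4) = ["s", "t"]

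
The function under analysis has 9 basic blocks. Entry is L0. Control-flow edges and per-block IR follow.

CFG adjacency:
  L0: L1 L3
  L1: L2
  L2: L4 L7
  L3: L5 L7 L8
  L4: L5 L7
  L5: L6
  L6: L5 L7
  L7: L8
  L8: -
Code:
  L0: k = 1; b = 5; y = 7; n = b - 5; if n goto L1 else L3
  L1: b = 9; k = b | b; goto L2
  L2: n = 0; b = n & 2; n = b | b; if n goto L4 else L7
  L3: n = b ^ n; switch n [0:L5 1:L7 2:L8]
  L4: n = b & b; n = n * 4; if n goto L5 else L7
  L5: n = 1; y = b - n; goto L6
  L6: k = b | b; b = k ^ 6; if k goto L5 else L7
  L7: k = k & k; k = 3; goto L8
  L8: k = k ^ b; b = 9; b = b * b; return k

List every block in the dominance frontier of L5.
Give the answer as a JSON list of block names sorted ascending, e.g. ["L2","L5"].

Answer: ["L5", "L7"]

Analysis:
idom tree: L1←L0 L2←L1 L3←L0 L4←L2 L5←L0 L6←L5 L7←L0 L8←L0
Join-block Dom:
  L5: preds {L3,L4,L6}: {L0,L3} ∩ {L0,L1,L2,L4} ∩ {L0,L5,L6} = {L0}; idom=L0
  L7: preds {L2,L3,L4,L6}: {L0,L1,L2} ∩ {L0,L3} ∩ {L0,L1,L2,L4} ∩ {L0,L5,L6} = {L0}; idom=L0
  L8: preds {L3,L7}: {L0,L3} ∩ {L0,L7} = {L0}; idom=L0

Frontier:
  join L5 pred L3: L3 stop@L0
  join L5 pred L4: L4→L2→L1 stop@L0
  join L5 pred L6: L6→L5 stop@L0
  join L7 pred L2: L2→L1 stop@L0
  join L7 pred L3: L3 stop@L0
  join L7 pred L4: L4→L2→L1 stop@L0
  join L7 pred L6: L6→L5 stop@L0
  join L8 pred L3: L3 stop@L0
  join L8 pred L7: L7 stop@L0
  DF(L0)=∅
  DF(L1)={L5,L7}
  DF(L2)={L5,L7}
  DF(L3)={L5,L7,L8}
  DF(L4)={L5,L7}
  DF(L5)={L5,L7}
  DF(L6)={L5,L7}
  DF(L7)={L8}
  DF(L8)=∅

DF(L5) = ["L5", "L7"]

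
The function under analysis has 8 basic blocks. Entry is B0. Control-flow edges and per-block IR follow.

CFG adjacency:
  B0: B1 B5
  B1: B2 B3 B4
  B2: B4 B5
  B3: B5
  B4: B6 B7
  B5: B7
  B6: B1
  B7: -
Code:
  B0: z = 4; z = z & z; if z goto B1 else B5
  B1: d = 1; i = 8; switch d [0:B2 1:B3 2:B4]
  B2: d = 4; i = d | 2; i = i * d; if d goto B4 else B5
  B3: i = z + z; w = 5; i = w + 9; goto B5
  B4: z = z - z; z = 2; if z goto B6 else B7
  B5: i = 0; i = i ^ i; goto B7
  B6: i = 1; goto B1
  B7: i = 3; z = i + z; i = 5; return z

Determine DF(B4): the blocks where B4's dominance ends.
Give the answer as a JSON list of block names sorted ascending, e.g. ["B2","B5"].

idom tree: B1←B0 B2←B1 B3←B1 B4←B1 B5←B0 B6←B4 B7←B0
Dom∩ at merges:
  B1: preds {B0,B6}: {B0} ∩ {B0,B1,B4,B6} = {B0}; idom=B0
  B4: preds {B1,B2}: {B0,B1} ∩ {B0,B1,B2} = {B0,B1}; idom=B1
  B5: preds {B0,B2,B3}: {B0} ∩ {B0,B1,B2} ∩ {B0,B1,B3} = {B0}; idom=B0
  B7: preds {B4,B5}: {B0,B1,B4} ∩ {B0,B5} = {B0}; idom=B0

DF derivation:
  B1←B0: walk · to B0
  B1←B6: walk B6→B4→B1 to B0
  B4←B1: walk · to B1
  B4←B2: walk B2 to B1
  B5←B0: walk · to B0
  B5←B2: walk B2→B1 to B0
  B5←B3: walk B3→B1 to B0
  B7←B4: walk B4→B1 to B0
  B7←B5: walk B5 to B0
  B0: DF=∅
  B1: DF={B1,B5,B7}
  B2: DF={B4,B5}
  B3: DF={B5}
  B4: DF={B1,B7}
  B5: DF={B7}
  B6: DF={B1}
  B7: DF=∅

DF(B4) = ["B1", "B7"]

Answer: ["B1", "B7"]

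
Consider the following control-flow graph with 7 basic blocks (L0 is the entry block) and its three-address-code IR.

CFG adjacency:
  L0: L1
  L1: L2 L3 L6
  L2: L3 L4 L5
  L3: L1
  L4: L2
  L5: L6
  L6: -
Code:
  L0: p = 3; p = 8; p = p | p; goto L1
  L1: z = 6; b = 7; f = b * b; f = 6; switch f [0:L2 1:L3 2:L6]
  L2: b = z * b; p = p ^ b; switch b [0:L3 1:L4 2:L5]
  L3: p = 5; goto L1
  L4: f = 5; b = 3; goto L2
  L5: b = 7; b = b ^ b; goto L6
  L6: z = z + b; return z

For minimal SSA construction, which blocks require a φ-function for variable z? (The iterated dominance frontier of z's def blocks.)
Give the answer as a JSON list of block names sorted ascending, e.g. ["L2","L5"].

idom tree: L1←L0 L2←L1 L3←L1 L4←L2 L5←L2 L6←L1
Dom at joins:
  L1: preds {L0,L3}: {L0} ∩ {L0,L1,L3} = {L0}; idom=L0
  L2: preds {L1,L4}: {L0,L1} ∩ {L0,L1,L2,L4} = {L0,L1}; idom=L1
  L3: preds {L1,L2}: {L0,L1} ∩ {L0,L1,L2} = {L0,L1}; idom=L1
  L6: preds {L1,L5}: {L0,L1} ∩ {L0,L1,L2,L5} = {L0,L1}; idom=L1

Frontier:
  join L1 pred L0: · stop@L0
  join L1 pred L3: L3→L1 stop@L0
  join L2 pred L1: · stop@L1
  join L2 pred L4: L4→L2 stop@L1
  join L3 pred L1: · stop@L1
  join L3 pred L2: L2 stop@L1
  join L6 pred L1: · stop@L1
  join L6 pred L5: L5→L2 stop@L1
  L0: DF=∅
  L1: DF={L1}
  L2: DF={L2,L3,L6}
  L3: DF={L1}
  L4: DF={L2}
  L5: DF={L6}
  L6: DF=∅

φ for z: defs {L1,L6}
  DF⁺ = {L1}

Answer: ["L1"]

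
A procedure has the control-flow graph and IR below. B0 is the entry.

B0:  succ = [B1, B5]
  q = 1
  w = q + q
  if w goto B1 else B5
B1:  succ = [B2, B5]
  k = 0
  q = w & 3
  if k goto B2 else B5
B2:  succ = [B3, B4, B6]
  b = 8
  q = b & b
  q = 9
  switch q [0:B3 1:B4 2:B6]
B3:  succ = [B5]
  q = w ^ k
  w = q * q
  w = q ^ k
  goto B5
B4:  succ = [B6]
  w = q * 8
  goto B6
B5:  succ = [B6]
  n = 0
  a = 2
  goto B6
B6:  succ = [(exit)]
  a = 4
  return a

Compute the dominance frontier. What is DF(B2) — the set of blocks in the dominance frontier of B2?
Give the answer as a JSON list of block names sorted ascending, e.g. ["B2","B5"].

idom tree: B1←B0 B2←B1 B3←B2 B4←B2 B5←B0 B6←B0
Dom∩ at merges:
  B5: preds {B0,B1,B3}: {B0} ∩ {B0,B1} ∩ {B0,B1,B2,B3} = {B0}; idom=B0
  B6: preds {B2,B4,B5}: {B0,B1,B2} ∩ {B0,B1,B2,B4} ∩ {B0,B5} = {B0}; idom=B0

DF walk-up:
  B5←B0: walk · to B0
  B5←B1: walk B1 to B0
  B5←B3: walk B3→B2→B1 to B0
  B6←B2: walk B2→B1 to B0
  B6←B4: walk B4→B2→B1 to B0
  B6←B5: walk B5 to B0
  DF(B0)=∅
  DF(B1)={B5,B6}
  DF(B2)={B5,B6}
  DF(B3)={B5}
  DF(B4)={B6}
  DF(B5)={B6}
  DF(B6)=∅

DF(B2) = ["B5", "B6"]

Answer: ["B5", "B6"]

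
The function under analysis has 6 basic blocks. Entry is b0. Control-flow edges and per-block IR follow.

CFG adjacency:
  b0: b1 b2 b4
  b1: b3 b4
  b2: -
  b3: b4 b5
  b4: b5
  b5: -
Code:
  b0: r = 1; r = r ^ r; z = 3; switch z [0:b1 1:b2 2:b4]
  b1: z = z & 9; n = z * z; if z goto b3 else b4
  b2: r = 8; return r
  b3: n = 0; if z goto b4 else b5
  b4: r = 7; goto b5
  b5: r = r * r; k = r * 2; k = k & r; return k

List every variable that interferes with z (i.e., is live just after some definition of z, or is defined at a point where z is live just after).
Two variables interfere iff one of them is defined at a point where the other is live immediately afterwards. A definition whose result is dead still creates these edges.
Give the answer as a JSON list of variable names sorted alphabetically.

def/use:
  b0: {r,z} / ∅
  b1: {n,z} / {z}
  b2: {r} / ∅
  b3: {n} / {z}
  b4: {r} / ∅
  b5: {k,r} / {r}

Backward fixpoint:
  b0 li=∅ lo={r,z}
  b1 li={r,z} lo={r,z}
  b2 li=∅ lo=∅
  b3 li={r,z} lo={r}
  b4 li=∅ lo={r}
  b5 li={r} lo=∅

Conflict graph:
  k — {r}
  n — {r,z}
  r — {k,n,z}
  z — {n,r}

N(z) = ["n", "r"]

Answer: ["n", "r"]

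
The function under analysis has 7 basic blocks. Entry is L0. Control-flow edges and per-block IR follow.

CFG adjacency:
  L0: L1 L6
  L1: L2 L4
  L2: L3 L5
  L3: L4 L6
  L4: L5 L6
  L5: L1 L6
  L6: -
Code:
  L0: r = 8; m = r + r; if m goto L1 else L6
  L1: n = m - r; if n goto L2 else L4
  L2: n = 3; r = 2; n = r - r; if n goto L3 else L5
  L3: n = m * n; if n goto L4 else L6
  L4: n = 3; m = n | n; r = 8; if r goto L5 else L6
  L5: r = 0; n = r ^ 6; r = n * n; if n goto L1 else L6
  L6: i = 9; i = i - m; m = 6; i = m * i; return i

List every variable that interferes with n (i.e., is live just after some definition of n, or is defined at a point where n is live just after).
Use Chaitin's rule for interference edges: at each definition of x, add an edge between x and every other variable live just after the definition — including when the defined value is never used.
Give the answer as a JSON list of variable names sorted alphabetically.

Answer: ["m", "r"]

Working:
Block summaries:
  L0: {m,r} / ∅
  L1: {n} / {m,r}
  L2: {n,r} / ∅
  L3: {n} / {m,n}
  L4: {m,n,r} / ∅
  L5: {n,r} / ∅
  L6: {i,m} / {m}

Backward fixpoint:
  live L0: ∅→{m,r}
  live L1: {m,r}→{m}
  live L2: {m}→{m,n}
  live L3: {m,n}→{m}
  live L4: ∅→{m}
  live L5: {m}→{m,r}
  live L6: {m}→∅

Conflict graph:
  i↔{m}
  m↔{i,n,r}
  n↔{m,r}
  r↔{m,n}

N(n) = ["m", "r"]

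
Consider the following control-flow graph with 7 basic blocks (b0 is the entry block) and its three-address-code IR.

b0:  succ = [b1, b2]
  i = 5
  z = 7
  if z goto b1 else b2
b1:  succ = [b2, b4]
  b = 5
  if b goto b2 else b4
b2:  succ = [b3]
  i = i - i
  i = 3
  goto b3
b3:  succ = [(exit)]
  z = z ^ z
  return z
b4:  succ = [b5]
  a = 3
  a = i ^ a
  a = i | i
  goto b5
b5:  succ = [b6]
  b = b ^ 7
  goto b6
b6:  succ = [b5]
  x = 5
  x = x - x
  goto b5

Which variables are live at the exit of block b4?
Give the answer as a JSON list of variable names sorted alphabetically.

Block summaries:
  b0 def {i,z} use ∅
  b1 def {b} use ∅
  b2 def {i} use {i}
  b3 def {z} use {z}
  b4 def {a} use {i}
  b5 def {b} use {b}
  b6 def {x} use ∅

Live sets:
  live b0: ∅→{i,z}
  live b1: {i,z}→{b,i,z}
  live b2: {i,z}→{z}
  live b3: {z}→∅
  live b4: {b,i}→{b}
  live b5: {b}→{b}
  live b6: {b}→{b}

live-out(b4) = ["b"]

Answer: ["b"]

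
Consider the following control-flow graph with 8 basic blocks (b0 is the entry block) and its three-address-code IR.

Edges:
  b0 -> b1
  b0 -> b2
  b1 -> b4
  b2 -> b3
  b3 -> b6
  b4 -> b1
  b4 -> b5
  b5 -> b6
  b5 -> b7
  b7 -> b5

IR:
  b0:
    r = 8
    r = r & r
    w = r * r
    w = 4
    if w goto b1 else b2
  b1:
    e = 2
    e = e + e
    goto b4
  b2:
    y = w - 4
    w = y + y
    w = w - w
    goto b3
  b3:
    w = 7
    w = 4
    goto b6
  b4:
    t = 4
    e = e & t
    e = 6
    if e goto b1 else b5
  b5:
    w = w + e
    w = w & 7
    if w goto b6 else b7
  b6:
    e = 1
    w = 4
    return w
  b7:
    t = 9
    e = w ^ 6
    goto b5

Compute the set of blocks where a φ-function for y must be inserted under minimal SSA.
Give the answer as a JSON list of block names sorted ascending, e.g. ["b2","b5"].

idom tree: b1←b0 b2←b0 b3←b2 b4←b1 b5←b4 b6←b0 b7←b5
Dom at joins:
  b1: preds {b0,b4}: {b0} ∩ {b0,b1,b4} = {b0}; idom=b0
  b5: preds {b4,b7}: {b0,b1,b4} ∩ {b0,b1,b4,b5,b7} = {b0,b1,b4}; idom=b4
  b6: preds {b3,b5}: {b0,b2,b3} ∩ {b0,b1,b4,b5} = {b0}; idom=b0

Frontier:
  b1←b0: walk · to b0
  b1←b4: walk b4→b1 to b0
  b5←b4: walk · to b4
  b5←b7: walk b7→b5 to b4
  b6←b3: walk b3→b2 to b0
  b6←b5: walk b5→b4→b1 to b0
  b0: DF=∅
  b1: DF={b1,b6}
  b2: DF={b6}
  b3: DF={b6}
  b4: DF={b1,b6}
  b5: DF={b5,b6}
  b6: DF=∅
  b7: DF={b5}

φ for y: defs {b2}
  DF⁺ = {b6}

Answer: ["b6"]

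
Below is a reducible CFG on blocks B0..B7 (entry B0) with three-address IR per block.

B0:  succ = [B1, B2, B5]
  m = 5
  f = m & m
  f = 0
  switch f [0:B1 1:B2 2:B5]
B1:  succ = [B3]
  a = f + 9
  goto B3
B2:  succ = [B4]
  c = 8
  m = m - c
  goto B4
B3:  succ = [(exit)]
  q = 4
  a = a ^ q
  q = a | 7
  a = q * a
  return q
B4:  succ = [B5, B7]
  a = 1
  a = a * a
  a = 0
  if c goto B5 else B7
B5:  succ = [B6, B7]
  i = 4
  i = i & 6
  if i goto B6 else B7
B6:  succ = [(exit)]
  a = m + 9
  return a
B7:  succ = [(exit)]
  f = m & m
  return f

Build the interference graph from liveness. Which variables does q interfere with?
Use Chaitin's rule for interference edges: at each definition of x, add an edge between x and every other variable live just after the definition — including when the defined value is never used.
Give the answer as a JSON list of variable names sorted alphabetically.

def/use:
  B0: {f,m} / ∅
  B1: {a} / {f}
  B2: {c,m} / {m}
  B3: {a,q} / {a}
  B4: {a} / {c}
  B5: {i} / ∅
  B6: {a} / {m}
  B7: {f} / {m}

Liveness:
  B0: in=∅ out={f,m}
  B1: in={f} out={a}
  B2: in={m} out={c,m}
  B3: in={a} out=∅
  B4: in={c,m} out={m}
  B5: in={m} out={m}
  B6: in={m} out=∅
  B7: in={m} out=∅

Interfere edges:
  a — {c,m,q}
  c — {a,m}
  f — {m}
  i — {m}
  m — {a,c,f,i}
  q — {a}

N(q) = ["a"]

Answer: ["a"]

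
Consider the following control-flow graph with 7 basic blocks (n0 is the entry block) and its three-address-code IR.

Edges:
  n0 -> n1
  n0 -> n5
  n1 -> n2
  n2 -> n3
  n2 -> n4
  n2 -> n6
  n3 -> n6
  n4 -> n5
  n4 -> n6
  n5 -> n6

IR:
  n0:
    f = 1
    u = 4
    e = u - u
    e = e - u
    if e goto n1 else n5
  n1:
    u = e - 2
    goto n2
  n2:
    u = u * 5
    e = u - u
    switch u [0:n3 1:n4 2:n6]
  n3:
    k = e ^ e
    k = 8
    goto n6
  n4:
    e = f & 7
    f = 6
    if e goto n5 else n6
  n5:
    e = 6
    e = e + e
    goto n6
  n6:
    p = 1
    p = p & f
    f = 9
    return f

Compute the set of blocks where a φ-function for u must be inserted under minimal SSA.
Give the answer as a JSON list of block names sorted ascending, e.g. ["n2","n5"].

idom tree: n1←n0 n2←n1 n3←n2 n4←n2 n5←n0 n6←n0
Dom at joins:
  n5: preds {n0,n4}: {n0} ∩ {n0,n1,n2,n4} = {n0}; idom=n0
  n6: preds {n2,n3,n4,n5}: {n0,n1,n2} ∩ {n0,n1,n2,n3} ∩ {n0,n1,n2,n4} ∩ {n0,n5} = {n0}; idom=n0

DF derivation:
  n5←n0: walk · to n0
  n5←n4: walk n4→n2→n1 to n0
  n6←n2: walk n2→n1 to n0
  n6←n3: walk n3→n2→n1 to n0
  n6←n4: walk n4→n2→n1 to n0
  n6←n5: walk n5 to n0
  n0 → ∅
  n1 → {n5,n6}
  n2 → {n5,n6}
  n3 → {n6}
  n4 → {n5,n6}
  n5 → {n6}
  n6 → ∅

φ for u: defs {n0,n1,n2}
  DF⁺ = {n5,n6}

Answer: ["n5", "n6"]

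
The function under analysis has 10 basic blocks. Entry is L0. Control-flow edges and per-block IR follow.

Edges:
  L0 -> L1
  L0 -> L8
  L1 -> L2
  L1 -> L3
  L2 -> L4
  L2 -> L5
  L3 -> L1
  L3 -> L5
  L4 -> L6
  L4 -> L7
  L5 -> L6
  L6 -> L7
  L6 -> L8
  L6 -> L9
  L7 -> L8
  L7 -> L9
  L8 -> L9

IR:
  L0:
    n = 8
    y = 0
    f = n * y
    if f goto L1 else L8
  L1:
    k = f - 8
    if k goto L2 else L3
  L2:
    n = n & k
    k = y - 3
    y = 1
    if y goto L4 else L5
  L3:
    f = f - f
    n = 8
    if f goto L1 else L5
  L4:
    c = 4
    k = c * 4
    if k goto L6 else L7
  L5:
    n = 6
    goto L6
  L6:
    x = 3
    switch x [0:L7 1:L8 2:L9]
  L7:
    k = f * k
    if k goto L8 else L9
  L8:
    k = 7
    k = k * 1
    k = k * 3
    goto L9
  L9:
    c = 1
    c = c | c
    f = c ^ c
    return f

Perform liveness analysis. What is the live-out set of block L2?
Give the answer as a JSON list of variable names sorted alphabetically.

Block summaries:
  L0: {f,n,y} / ∅
  L1: {k} / {f}
  L2: {k,n,y} / {k,n,y}
  L3: {f,n} / {f}
  L4: {c,k} / ∅
  L5: {n} / ∅
  L6: {x} / ∅
  L7: {k} / {f,k}
  L8: {k} / ∅
  L9: {c,f} / ∅

Live sets:
  L0: in=∅ out={f,n,y}
  L1: in={f,n,y} out={f,k,n,y}
  L2: in={f,k,n,y} out={f,k}
  L3: in={f,k,y} out={f,k,n,y}
  L4: in={f} out={f,k}
  L5: in={f,k} out={f,k}
  L6: in={f,k} out={f,k}
  L7: in={f,k} out=∅
  L8: in=∅ out=∅
  L9: in=∅ out=∅

live-out(L2) = ["f", "k"]

Answer: ["f", "k"]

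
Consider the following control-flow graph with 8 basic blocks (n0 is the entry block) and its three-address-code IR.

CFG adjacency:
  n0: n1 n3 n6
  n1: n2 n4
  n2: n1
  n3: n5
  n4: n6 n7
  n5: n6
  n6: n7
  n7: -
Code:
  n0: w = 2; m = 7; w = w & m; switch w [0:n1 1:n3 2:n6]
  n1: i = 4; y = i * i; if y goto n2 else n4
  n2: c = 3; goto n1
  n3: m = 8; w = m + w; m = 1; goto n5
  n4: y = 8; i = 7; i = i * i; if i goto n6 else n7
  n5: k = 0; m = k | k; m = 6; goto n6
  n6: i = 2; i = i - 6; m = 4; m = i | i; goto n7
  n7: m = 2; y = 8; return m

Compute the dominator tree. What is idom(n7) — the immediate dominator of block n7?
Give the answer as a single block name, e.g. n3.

idom tree: n1←n0 n2←n1 n3←n0 n4←n1 n5←n3 n6←n0 n7←n0
Dom at joins:
  n1: preds {n0,n2}: {n0} ∩ {n0,n1,n2} = {n0}; idom=n0
  n6: preds {n0,n4,n5}: {n0} ∩ {n0,n1,n4} ∩ {n0,n3,n5} = {n0}; idom=n0
  n7: preds {n4,n6}: {n0,n1,n4} ∩ {n0,n6} = {n0}; idom=n0

idom(n7) = n0

Answer: n0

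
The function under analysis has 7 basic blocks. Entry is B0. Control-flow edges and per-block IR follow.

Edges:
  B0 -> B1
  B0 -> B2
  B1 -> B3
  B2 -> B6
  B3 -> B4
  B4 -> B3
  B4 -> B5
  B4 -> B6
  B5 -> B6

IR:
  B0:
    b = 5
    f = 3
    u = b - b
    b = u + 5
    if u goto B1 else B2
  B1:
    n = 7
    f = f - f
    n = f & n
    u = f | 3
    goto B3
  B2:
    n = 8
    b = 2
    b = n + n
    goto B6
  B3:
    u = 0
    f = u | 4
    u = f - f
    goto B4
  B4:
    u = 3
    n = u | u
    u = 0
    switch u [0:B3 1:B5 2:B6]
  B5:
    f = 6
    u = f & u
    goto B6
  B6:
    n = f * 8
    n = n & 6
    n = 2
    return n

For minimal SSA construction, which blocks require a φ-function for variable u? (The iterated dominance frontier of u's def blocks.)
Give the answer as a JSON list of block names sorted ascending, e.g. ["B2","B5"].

idom tree: B1←B0 B2←B0 B3←B1 B4←B3 B5←B4 B6←B0
Dom at joins:
  B3: preds {B1,B4}: {B0,B1} ∩ {B0,B1,B3,B4} = {B0,B1}; idom=B1
  B6: preds {B2,B4,B5}: {B0,B2} ∩ {B0,B1,B3,B4} ∩ {B0,B1,B3,B4,B5} = {B0}; idom=B0

DF derivation:
  join B3 pred B1: · stop@B1
  join B3 pred B4: B4→B3 stop@B1
  join B6 pred B2: B2 stop@B0
  join B6 pred B4: B4→B3→B1 stop@B0
  join B6 pred B5: B5→B4→B3→B1 stop@B0
  B0 → ∅
  B1 → {B6}
  B2 → {B6}
  B3 → {B3,B6}
  B4 → {B3,B6}
  B5 → {B6}
  B6 → ∅

φ for u: defs {B0,B1,B3,B4,B5}
  DF⁺ = {B3,B6}

Answer: ["B3", "B6"]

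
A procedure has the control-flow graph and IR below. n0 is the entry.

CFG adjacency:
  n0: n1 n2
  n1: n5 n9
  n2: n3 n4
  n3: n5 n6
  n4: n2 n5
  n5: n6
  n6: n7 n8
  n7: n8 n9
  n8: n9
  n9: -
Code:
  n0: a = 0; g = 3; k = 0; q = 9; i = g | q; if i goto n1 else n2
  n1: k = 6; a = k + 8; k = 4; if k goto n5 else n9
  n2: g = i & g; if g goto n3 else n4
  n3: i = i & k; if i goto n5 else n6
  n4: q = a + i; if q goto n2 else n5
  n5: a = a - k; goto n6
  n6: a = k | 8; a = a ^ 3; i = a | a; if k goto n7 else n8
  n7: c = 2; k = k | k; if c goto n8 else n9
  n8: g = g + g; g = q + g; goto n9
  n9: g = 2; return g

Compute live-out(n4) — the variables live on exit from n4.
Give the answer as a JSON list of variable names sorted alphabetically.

Answer: ["a", "g", "i", "k", "q"]

Working:
Per-block:
  n0: {a,g,i,k,q} / ∅
  n1: {a,k} / ∅
  n2: {g} / {g,i}
  n3: {i} / {i,k}
  n4: {q} / {a,i}
  n5: {a} / {a,k}
  n6: {a,i} / {k}
  n7: {c,k} / {k}
  n8: {g} / {g,q}
  n9: {g} / ∅

Live sets:
  n0 li=∅ lo={a,g,i,k,q}
  n1 li={g,q} lo={a,g,k,q}
  n2 li={a,g,i,k,q} lo={a,g,i,k,q}
  n3 li={a,g,i,k,q} lo={a,g,k,q}
  n4 li={a,g,i,k} lo={a,g,i,k,q}
  n5 li={a,g,k,q} lo={g,k,q}
  n6 li={g,k,q} lo={g,k,q}
  n7 li={g,k,q} lo={g,q}
  n8 li={g,q} lo=∅
  n9 li=∅ lo=∅

live-out(n4) = ["a", "g", "i", "k", "q"]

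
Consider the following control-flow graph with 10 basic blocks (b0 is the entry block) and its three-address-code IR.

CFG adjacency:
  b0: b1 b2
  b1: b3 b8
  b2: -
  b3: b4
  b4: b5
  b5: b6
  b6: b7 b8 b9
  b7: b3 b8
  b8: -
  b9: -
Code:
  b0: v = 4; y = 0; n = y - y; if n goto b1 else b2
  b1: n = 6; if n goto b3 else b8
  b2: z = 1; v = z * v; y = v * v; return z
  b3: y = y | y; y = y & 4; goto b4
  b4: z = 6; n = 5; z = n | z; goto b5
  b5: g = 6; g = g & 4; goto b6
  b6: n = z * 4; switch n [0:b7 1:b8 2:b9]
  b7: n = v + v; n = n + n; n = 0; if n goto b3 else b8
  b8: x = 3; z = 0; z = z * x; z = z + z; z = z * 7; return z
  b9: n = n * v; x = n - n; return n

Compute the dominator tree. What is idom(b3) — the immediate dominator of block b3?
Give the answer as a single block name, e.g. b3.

idom tree: b1←b0 b2←b0 b3←b1 b4←b3 b5←b4 b6←b5 b7←b6 b8←b1 b9←b6
Dom∩ at merges:
  b3: preds {b1,b7}: {b0,b1} ∩ {b0,b1,b3,b4,b5,b6,b7} = {b0,b1}; idom=b1
  b8: preds {b1,b6,b7}: {b0,b1} ∩ {b0,b1,b3,b4,b5,b6} ∩ {b0,b1,b3,b4,b5,b6,b7} = {b0,b1}; idom=b1

idom(b3) = b1

Answer: b1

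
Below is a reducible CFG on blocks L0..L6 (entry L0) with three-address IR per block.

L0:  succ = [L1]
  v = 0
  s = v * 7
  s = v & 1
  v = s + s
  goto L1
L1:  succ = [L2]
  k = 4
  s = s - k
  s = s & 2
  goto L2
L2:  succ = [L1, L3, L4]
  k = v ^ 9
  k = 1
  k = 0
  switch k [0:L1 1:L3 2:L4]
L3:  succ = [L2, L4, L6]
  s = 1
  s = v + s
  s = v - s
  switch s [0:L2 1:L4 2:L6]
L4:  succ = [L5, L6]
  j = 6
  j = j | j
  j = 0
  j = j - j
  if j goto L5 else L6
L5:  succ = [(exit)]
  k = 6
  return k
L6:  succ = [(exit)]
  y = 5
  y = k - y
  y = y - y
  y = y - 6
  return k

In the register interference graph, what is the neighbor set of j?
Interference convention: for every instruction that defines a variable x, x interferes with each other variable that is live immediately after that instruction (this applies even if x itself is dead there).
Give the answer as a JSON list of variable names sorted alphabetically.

Answer: ["k"]

Derivation:
def/use:
  L0: {s,v} / ∅
  L1: {k,s} / {s}
  L2: {k} / {v}
  L3: {s} / {v}
  L4: {j} / ∅
  L5: {k} / ∅
  L6: {y} / {k}

Backward fixpoint:
  L0 li=∅ lo={s,v}
  L1 li={s,v} lo={s,v}
  L2 li={s,v} lo={k,s,v}
  L3 li={k,v} lo={k,s,v}
  L4 li={k} lo={k}
  L5 li=∅ lo=∅
  L6 li={k} lo=∅

Interference:
  j↔{k}
  k↔{j,s,v,y}
  s↔{k,v}
  v↔{k,s}
  y↔{k}

N(j) = ["k"]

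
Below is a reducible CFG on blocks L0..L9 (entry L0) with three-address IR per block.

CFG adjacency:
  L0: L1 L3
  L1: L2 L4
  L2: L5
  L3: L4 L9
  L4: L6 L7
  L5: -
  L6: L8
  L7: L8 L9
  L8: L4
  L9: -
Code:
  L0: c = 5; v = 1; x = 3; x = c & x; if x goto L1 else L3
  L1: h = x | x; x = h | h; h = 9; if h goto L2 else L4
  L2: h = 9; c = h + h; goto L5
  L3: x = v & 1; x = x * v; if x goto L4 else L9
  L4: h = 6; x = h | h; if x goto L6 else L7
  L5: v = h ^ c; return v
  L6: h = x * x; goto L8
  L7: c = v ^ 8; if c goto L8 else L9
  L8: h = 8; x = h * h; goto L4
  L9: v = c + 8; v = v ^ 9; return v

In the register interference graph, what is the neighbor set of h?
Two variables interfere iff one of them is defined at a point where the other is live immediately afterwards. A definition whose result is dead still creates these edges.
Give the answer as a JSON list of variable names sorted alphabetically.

Answer: ["c", "v"]

Working:
Per-block:
  L0 def {c,v,x} use ∅
  L1 def {h,x} use {x}
  L2 def {c,h} use ∅
  L3 def {x} use {v}
  L4 def {h,x} use ∅
  L5 def {v} use {c,h}
  L6 def {h} use {x}
  L7 def {c} use {v}
  L8 def {h,x} use ∅
  L9 def {v} use {c}

Live sets:
  L0 li=∅ lo={c,v,x}
  L1 li={v,x} lo={v}
  L2 li=∅ lo={c,h}
  L3 li={c,v} lo={c,v}
  L4 li={v} lo={v,x}
  L5 li={c,h} lo=∅
  L6 li={v,x} lo={v}
  L7 li={v} lo={c,v}
  L8 li={v} lo={v}
  L9 li={c} lo=∅

Conflict graph:
  c — {h,v,x}
  h — {c,v}
  v — {c,h,x}
  x — {c,v}

N(h) = ["c", "v"]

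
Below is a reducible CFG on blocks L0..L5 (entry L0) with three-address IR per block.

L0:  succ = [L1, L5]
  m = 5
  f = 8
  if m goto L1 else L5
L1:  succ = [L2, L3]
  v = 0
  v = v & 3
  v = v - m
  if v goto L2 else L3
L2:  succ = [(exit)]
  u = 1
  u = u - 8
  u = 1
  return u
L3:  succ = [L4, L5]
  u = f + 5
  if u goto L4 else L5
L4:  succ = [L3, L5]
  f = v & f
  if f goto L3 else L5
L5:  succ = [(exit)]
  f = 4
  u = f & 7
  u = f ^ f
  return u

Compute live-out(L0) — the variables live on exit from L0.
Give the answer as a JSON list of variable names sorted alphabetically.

Per-block:
  L0: {f,m} / ∅
  L1: {v} / {m}
  L2: {u} / ∅
  L3: {u} / {f}
  L4: {f} / {f,v}
  L5: {f,u} / ∅

Backward fixpoint:
  L0: in=∅ out={f,m}
  L1: in={f,m} out={f,v}
  L2: in=∅ out=∅
  L3: in={f,v} out={f,v}
  L4: in={f,v} out={f,v}
  L5: in=∅ out=∅

live-out(L0) = ["f", "m"]

Answer: ["f", "m"]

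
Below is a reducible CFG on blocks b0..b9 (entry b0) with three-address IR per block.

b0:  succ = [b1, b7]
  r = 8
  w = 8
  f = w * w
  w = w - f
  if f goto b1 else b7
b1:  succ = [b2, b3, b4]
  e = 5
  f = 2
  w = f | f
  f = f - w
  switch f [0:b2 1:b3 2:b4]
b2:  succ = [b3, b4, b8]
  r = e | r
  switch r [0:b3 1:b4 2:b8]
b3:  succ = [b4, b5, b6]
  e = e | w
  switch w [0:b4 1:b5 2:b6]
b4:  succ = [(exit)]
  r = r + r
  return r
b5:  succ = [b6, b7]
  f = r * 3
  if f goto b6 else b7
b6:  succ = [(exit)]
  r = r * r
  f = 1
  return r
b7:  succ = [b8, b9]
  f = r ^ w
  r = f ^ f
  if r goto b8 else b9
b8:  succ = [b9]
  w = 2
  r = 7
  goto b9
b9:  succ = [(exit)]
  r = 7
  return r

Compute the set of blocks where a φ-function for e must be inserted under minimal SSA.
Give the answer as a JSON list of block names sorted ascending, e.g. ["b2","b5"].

idom tree: b1←b0 b2←b1 b3←b1 b4←b1 b5←b3 b6←b3 b7←b0 b8←b0 b9←b0
Dom∩ at merges:
  b3: preds {b1,b2}: {b0,b1} ∩ {b0,b1,b2} = {b0,b1}; idom=b1
  b4: preds {b1,b2,b3}: {b0,b1} ∩ {b0,b1,b2} ∩ {b0,b1,b3} = {b0,b1}; idom=b1
  b6: preds {b3,b5}: {b0,b1,b3} ∩ {b0,b1,b3,b5} = {b0,b1,b3}; idom=b3
  b7: preds {b0,b5}: {b0} ∩ {b0,b1,b3,b5} = {b0}; idom=b0
  b8: preds {b2,b7}: {b0,b1,b2} ∩ {b0,b7} = {b0}; idom=b0
  b9: preds {b7,b8}: {b0,b7} ∩ {b0,b8} = {b0}; idom=b0

DF walk-up:
  join b3 pred b1: · stop@b1
  join b3 pred b2: b2 stop@b1
  join b4 pred b1: · stop@b1
  join b4 pred b2: b2 stop@b1
  join b4 pred b3: b3 stop@b1
  join b6 pred b3: · stop@b3
  join b6 pred b5: b5 stop@b3
  join b7 pred b0: · stop@b0
  join b7 pred b5: b5→b3→b1 stop@b0
  join b8 pred b2: b2→b1 stop@b0
  join b8 pred b7: b7 stop@b0
  join b9 pred b7: b7 stop@b0
  join b9 pred b8: b8 stop@b0
  b0 → ∅
  b1 → {b7,b8}
  b2 → {b3,b4,b8}
  b3 → {b4,b7}
  b4 → ∅
  b5 → {b6,b7}
  b6 → ∅
  b7 → {b8,b9}
  b8 → {b9}
  b9 → ∅

φ for e: defs {b1,b3}
  DF⁺ = {b4,b7,b8,b9}

Answer: ["b4", "b7", "b8", "b9"]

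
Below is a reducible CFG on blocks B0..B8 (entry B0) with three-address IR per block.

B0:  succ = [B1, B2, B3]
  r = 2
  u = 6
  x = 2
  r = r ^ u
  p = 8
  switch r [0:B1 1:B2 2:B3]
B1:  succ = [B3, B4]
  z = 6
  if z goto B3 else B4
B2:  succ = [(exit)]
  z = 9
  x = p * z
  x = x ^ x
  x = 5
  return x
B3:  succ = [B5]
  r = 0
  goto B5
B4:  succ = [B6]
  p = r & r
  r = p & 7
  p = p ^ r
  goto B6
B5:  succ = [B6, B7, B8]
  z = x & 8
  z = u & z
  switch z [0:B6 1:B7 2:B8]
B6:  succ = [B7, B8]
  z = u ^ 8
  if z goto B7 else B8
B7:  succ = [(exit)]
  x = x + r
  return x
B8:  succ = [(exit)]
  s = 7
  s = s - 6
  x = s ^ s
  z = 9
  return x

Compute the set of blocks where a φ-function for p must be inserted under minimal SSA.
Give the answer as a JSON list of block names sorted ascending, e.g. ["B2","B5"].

idom tree: B1←B0 B2←B0 B3←B0 B4←B1 B5←B3 B6←B0 B7←B0 B8←B0
Join-block Dom:
  B3: preds {B0,B1}: {B0} ∩ {B0,B1} = {B0}; idom=B0
  B6: preds {B4,B5}: {B0,B1,B4} ∩ {B0,B3,B5} = {B0}; idom=B0
  B7: preds {B5,B6}: {B0,B3,B5} ∩ {B0,B6} = {B0}; idom=B0
  B8: preds {B5,B6}: {B0,B3,B5} ∩ {B0,B6} = {B0}; idom=B0

DF derivation:
  join B3 pred B0: · stop@B0
  join B3 pred B1: B1 stop@B0
  join B6 pred B4: B4→B1 stop@B0
  join B6 pred B5: B5→B3 stop@B0
  join B7 pred B5: B5→B3 stop@B0
  join B7 pred B6: B6 stop@B0
  join B8 pred B5: B5→B3 stop@B0
  join B8 pred B6: B6 stop@B0
  DF(B0)=∅
  DF(B1)={B3,B6}
  DF(B2)=∅
  DF(B3)={B6,B7,B8}
  DF(B4)={B6}
  DF(B5)={B6,B7,B8}
  DF(B6)={B7,B8}
  DF(B7)=∅
  DF(B8)=∅

φ for p: defs {B0,B4}
  DF⁺ = {B6,B7,B8}

Answer: ["B6", "B7", "B8"]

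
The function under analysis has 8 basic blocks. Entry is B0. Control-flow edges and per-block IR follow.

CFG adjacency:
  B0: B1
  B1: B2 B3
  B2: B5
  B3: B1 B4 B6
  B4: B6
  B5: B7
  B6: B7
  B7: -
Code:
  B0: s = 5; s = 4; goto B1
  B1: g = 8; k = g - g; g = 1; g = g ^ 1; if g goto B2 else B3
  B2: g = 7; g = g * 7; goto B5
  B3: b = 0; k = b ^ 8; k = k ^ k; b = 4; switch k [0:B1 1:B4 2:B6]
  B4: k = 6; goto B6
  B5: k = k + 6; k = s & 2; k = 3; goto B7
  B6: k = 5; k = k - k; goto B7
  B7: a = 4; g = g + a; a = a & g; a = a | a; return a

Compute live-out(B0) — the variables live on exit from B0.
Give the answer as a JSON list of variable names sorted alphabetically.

Block summaries:
  B0 def {s} use ∅
  B1 def {g,k} use ∅
  B2 def {g} use ∅
  B3 def {b,k} use ∅
  B4 def {k} use ∅
  B5 def {k} use {k,s}
  B6 def {k} use ∅
  B7 def {a,g} use {g}

Liveness:
  B0 li=∅ lo={s}
  B1 li={s} lo={g,k,s}
  B2 li={k,s} lo={g,k,s}
  B3 li={g,s} lo={g,s}
  B4 li={g} lo={g}
  B5 li={g,k,s} lo={g}
  B6 li={g} lo={g}
  B7 li={g} lo=∅

live-out(B0) = ["s"]

Answer: ["s"]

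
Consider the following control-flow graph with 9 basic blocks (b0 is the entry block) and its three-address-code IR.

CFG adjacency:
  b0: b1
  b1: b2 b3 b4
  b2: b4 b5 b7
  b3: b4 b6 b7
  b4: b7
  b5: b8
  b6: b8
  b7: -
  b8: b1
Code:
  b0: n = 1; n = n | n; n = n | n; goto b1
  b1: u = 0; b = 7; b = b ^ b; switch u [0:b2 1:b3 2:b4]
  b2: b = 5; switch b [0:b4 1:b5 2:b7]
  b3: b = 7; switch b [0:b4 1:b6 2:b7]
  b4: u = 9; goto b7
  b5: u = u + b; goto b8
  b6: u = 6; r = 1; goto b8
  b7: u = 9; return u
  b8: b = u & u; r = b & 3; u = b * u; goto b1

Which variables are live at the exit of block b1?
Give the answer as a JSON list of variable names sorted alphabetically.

def/use:
  b0 def {n} use ∅
  b1 def {b,u} use ∅
  b2 def {b} use ∅
  b3 def {b} use ∅
  b4 def {u} use ∅
  b5 def {u} use {b,u}
  b6 def {r,u} use ∅
  b7 def {u} use ∅
  b8 def {b,r,u} use {u}

Liveness:
  b0 li=∅ lo=∅
  b1 li=∅ lo={u}
  b2 li={u} lo={b,u}
  b3 li=∅ lo=∅
  b4 li=∅ lo=∅
  b5 li={b,u} lo={u}
  b6 li=∅ lo={u}
  b7 li=∅ lo=∅
  b8 li={u} lo=∅

live-out(b1) = ["u"]

Answer: ["u"]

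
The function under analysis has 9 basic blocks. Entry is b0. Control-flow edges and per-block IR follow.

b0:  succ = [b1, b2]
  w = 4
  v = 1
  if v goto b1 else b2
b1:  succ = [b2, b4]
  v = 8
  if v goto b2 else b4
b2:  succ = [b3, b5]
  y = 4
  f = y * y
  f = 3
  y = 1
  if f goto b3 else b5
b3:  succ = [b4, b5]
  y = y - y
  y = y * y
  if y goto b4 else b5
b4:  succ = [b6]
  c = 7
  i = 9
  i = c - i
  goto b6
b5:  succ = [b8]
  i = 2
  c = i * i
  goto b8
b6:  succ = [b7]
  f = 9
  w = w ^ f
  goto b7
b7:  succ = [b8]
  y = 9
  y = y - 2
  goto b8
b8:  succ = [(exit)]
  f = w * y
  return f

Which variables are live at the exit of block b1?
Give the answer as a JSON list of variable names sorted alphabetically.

def/use:
  b0: {v,w} / ∅
  b1: {v} / ∅
  b2: {f,y} / ∅
  b3: {y} / {y}
  b4: {c,i} / ∅
  b5: {c,i} / ∅
  b6: {f,w} / {w}
  b7: {y} / ∅
  b8: {f} / {w,y}

Live sets:
  live b0: ∅→{w}
  live b1: {w}→{w}
  live b2: {w}→{w,y}
  live b3: {w,y}→{w,y}
  live b4: {w}→{w}
  live b5: {w,y}→{w,y}
  live b6: {w}→{w}
  live b7: {w}→{w,y}
  live b8: {w,y}→∅

live-out(b1) = ["w"]

Answer: ["w"]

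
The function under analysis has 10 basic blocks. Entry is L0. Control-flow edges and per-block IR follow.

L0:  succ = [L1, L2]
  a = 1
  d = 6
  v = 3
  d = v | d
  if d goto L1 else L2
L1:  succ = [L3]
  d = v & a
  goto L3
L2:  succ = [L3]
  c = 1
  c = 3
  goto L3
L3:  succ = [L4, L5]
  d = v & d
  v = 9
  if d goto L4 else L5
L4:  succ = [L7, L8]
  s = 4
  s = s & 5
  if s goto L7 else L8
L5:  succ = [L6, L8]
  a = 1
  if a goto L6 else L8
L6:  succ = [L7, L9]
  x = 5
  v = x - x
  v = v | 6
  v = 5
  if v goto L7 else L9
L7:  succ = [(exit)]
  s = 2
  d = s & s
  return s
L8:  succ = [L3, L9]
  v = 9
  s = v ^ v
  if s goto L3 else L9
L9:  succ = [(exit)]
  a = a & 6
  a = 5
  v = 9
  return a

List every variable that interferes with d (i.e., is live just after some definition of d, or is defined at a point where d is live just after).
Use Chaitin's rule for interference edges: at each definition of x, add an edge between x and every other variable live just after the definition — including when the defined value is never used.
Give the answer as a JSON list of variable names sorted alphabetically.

Answer: ["a", "c", "s", "v"]

Analysis:
def/use:
  L0: {a,d,v} / ∅
  L1: {d} / {a,v}
  L2: {c} / ∅
  L3: {d,v} / {d,v}
  L4: {s} / ∅
  L5: {a} / ∅
  L6: {v,x} / ∅
  L7: {d,s} / ∅
  L8: {s,v} / ∅
  L9: {a,v} / {a}

Liveness:
  live L0: ∅→{a,d,v}
  live L1: {a,v}→{a,d,v}
  live L2: {a,d,v}→{a,d,v}
  live L3: {a,d,v}→{a,d}
  live L4: {a,d}→{a,d}
  live L5: {d}→{a,d}
  live L6: {a}→{a}
  live L7: ∅→∅
  live L8: {a,d}→{a,d,v}
  live L9: {a}→∅

Conflict graph:
  a: {c,d,s,v,x}
  c: {a,d,v}
  d: {a,c,s,v}
  s: {a,d,v}
  v: {a,c,d,s}
  x: {a}

N(d) = ["a", "c", "s", "v"]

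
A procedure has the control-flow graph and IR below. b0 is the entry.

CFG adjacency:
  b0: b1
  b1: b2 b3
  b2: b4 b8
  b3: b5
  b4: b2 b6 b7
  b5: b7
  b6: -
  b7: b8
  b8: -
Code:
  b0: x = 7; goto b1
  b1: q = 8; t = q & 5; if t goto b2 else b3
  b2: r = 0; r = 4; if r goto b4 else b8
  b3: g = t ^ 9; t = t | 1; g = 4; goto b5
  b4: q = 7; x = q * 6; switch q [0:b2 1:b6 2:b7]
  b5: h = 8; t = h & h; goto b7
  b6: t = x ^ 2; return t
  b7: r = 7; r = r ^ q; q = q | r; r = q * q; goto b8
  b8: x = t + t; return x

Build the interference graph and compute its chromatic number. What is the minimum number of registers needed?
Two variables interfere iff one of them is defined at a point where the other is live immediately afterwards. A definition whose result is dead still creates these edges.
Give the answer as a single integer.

def/use:
  b0: {x} / ∅
  b1: {q,t} / ∅
  b2: {r} / ∅
  b3: {g,t} / {t}
  b4: {q,x} / ∅
  b5: {h,t} / ∅
  b6: {t} / {x}
  b7: {q,r} / {q}
  b8: {x} / {t}

Live sets:
  live b0: ∅→∅
  live b1: ∅→{q,t}
  live b2: {t}→{t}
  live b3: {q,t}→{q}
  live b4: {t}→{q,t,x}
  live b5: {q}→{q,t}
  live b6: {x}→∅
  live b7: {q,t}→{t}
  live b8: {t}→∅

Conflict graph:
  g — {q,t}
  h — {q}
  q — {g,h,r,t,x}
  r — {q,t}
  t — {g,q,r,x}
  x — {q,t}

Registers:
  clique {g,q,t} ⇒ need ≥ 3
  assign g→c2 h→c1 q→c0 r→c2 t→c1 x→c2 — no edge inside a register ⇒ χ ≤ 3
  χ = 3

Answer: 3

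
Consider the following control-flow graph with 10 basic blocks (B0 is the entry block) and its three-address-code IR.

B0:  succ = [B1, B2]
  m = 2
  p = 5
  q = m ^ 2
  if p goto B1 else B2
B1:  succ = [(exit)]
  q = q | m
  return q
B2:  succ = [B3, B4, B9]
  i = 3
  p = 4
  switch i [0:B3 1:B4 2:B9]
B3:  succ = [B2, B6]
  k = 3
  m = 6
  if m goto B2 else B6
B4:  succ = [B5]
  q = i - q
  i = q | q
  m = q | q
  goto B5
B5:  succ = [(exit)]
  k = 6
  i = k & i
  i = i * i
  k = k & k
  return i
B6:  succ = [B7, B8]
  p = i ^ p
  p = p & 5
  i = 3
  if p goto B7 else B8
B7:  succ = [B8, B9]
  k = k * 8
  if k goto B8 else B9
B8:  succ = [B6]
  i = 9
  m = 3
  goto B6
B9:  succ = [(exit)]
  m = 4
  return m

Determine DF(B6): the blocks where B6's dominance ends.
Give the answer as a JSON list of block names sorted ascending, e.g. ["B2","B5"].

Answer: ["B6", "B9"]

Analysis:
idom tree: B1←B0 B2←B0 B3←B2 B4←B2 B5←B4 B6←B3 B7←B6 B8←B6 B9←B2
Dom at joins:
  B2: preds {B0,B3}: {B0} ∩ {B0,B2,B3} = {B0}; idom=B0
  B6: preds {B3,B8}: {B0,B2,B3} ∩ {B0,B2,B3,B6,B8} = {B0,B2,B3}; idom=B3
  B8: preds {B6,B7}: {B0,B2,B3,B6} ∩ {B0,B2,B3,B6,B7} = {B0,B2,B3,B6}; idom=B6
  B9: preds {B2,B7}: {B0,B2} ∩ {B0,B2,B3,B6,B7} = {B0,B2}; idom=B2

Frontier:
  join B2 pred B0: · stop@B0
  join B2 pred B3: B3→B2 stop@B0
  join B6 pred B3: · stop@B3
  join B6 pred B8: B8→B6 stop@B3
  join B8 pred B6: · stop@B6
  join B8 pred B7: B7 stop@B6
  join B9 pred B2: · stop@B2
  join B9 pred B7: B7→B6→B3 stop@B2
  B0 → ∅
  B1 → ∅
  B2 → {B2}
  B3 → {B2,B9}
  B4 → ∅
  B5 → ∅
  B6 → {B6,B9}
  B7 → {B8,B9}
  B8 → {B6}
  B9 → ∅

DF(B6) = ["B6", "B9"]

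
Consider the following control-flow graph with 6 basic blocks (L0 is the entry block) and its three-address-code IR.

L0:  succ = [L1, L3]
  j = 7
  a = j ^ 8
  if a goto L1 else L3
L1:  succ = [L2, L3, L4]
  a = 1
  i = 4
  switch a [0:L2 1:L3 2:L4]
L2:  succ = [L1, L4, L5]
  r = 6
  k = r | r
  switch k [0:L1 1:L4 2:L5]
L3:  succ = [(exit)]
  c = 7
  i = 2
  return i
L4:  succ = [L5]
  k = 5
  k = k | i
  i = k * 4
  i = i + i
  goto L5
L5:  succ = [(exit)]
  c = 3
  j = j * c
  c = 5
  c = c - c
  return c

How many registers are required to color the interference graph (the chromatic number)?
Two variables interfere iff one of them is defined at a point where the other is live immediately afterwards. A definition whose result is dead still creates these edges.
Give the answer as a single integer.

Block summaries:
  L0: def={a,j} ue=∅
  L1: def={a,i} ue=∅
  L2: def={k,r} ue=∅
  L3: def={c,i} ue=∅
  L4: def={i,k} ue={i}
  L5: def={c,j} ue={j}

Liveness:
  L0: in=∅ out={j}
  L1: in={j} out={i,j}
  L2: in={i,j} out={i,j}
  L3: in=∅ out=∅
  L4: in={i,j} out={j}
  L5: in={j} out=∅

Interference:
  a — {i,j}
  c — {j}
  i — {a,j,k,r}
  j — {a,c,i,k,r}
  k — {i,j}
  r — {i,j}

Colouring:
  clique {a,i,j} ⇒ need ≥ 3
  3-colouring: c0={j}  c1={c,i}  c2={a,k,r}
  χ = 3

Answer: 3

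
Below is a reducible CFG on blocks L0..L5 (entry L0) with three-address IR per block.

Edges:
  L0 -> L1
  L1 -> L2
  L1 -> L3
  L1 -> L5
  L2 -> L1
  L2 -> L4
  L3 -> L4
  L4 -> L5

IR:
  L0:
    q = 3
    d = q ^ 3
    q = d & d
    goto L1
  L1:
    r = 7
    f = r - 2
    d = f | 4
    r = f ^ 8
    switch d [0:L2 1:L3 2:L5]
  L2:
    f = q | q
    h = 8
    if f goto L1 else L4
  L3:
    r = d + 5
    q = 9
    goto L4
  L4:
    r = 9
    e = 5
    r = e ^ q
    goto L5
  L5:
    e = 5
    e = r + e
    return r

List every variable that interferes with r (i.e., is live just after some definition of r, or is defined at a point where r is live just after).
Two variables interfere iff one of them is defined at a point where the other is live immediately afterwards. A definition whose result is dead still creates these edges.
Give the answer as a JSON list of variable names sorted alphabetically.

Answer: ["d", "e", "q"]

Working:
Per-block:
  L0: {d,q} / ∅
  L1: {d,f,r} / ∅
  L2: {f,h} / {q}
  L3: {q,r} / {d}
  L4: {e,r} / {q}
  L5: {e} / {r}

Live sets:
  L0: in=∅ out={q}
  L1: in={q} out={d,q,r}
  L2: in={q} out={q}
  L3: in={d} out={q}
  L4: in={q} out={r}
  L5: in={r} out=∅

Conflict graph:
  d: {f,q,r}
  e: {q,r}
  f: {d,h,q}
  h: {f,q}
  q: {d,e,f,h,r}
  r: {d,e,q}

N(r) = ["d", "e", "q"]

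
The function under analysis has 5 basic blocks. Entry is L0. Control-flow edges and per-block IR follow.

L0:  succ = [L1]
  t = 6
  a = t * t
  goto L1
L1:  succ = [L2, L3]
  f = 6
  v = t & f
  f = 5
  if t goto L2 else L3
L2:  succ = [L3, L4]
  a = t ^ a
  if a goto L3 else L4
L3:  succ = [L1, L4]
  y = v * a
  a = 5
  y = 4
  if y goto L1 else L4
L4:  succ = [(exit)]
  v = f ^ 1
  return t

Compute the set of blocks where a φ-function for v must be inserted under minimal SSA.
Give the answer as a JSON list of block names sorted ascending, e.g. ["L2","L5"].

Answer: ["L1"]

Analysis:
idom tree: L1←L0 L2←L1 L3←L1 L4←L1
Join-block Dom:
  L1: preds {L0,L3}: {L0} ∩ {L0,L1,L3} = {L0}; idom=L0
  L3: preds {L1,L2}: {L0,L1} ∩ {L0,L1,L2} = {L0,L1}; idom=L1
  L4: preds {L2,L3}: {L0,L1,L2} ∩ {L0,L1,L3} = {L0,L1}; idom=L1

Frontier:
  L1←L0: walk · to L0
  L1←L3: walk L3→L1 to L0
  L3←L1: walk · to L1
  L3←L2: walk L2 to L1
  L4←L2: walk L2 to L1
  L4←L3: walk L3 to L1
  L0: DF=∅
  L1: DF={L1}
  L2: DF={L3,L4}
  L3: DF={L1,L4}
  L4: DF=∅

φ for v: defs {L1,L4}
  DF⁺ = {L1}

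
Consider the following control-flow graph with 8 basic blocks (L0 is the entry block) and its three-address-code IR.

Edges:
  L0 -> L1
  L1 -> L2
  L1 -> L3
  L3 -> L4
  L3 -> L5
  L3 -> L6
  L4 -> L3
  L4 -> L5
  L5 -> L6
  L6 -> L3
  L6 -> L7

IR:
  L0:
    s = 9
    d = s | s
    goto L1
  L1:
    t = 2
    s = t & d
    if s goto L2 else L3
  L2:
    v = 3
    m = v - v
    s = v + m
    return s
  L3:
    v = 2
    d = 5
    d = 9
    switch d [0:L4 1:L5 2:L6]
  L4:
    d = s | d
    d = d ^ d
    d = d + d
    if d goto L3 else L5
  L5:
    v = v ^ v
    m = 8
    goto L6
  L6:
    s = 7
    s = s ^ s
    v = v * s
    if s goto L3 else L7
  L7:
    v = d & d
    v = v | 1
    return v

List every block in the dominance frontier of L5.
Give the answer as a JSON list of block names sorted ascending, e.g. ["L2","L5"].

idom tree: L1←L0 L2←L1 L3←L1 L4←L3 L5←L3 L6←L3 L7←L6
Join-block Dom:
  L3: preds {L1,L4,L6}: {L0,L1} ∩ {L0,L1,L3,L4} ∩ {L0,L1,L3,L6} = {L0,L1}; idom=L1
  L5: preds {L3,L4}: {L0,L1,L3} ∩ {L0,L1,L3,L4} = {L0,L1,L3}; idom=L3
  L6: preds {L3,L5}: {L0,L1,L3} ∩ {L0,L1,L3,L5} = {L0,L1,L3}; idom=L3

Frontier:
  join L3 pred L1: · stop@L1
  join L3 pred L4: L4→L3 stop@L1
  join L3 pred L6: L6→L3 stop@L1
  join L5 pred L3: · stop@L3
  join L5 pred L4: L4 stop@L3
  join L6 pred L3: · stop@L3
  join L6 pred L5: L5 stop@L3
  DF(L0)=∅
  DF(L1)=∅
  DF(L2)=∅
  DF(L3)={L3}
  DF(L4)={L3,L5}
  DF(L5)={L6}
  DF(L6)={L3}
  DF(L7)=∅

DF(L5) = ["L6"]

Answer: ["L6"]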